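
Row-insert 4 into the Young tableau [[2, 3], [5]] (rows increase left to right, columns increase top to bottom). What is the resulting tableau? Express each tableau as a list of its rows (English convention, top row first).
[[2, 3, 4], [5]]

4 is larger than every entry of row 1, so it is appended to row 1. The new tableau is [[2, 3, 4], [5]].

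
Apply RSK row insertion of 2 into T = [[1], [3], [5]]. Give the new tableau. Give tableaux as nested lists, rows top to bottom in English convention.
[[1, 2], [3], [5]]

2 is larger than every entry of row 1, so it is appended to row 1. The new tableau is [[1, 2], [3], [5]].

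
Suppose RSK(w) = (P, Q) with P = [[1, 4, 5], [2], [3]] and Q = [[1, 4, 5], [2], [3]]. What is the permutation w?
3 2 1 4 5

Reverse RSK: for i = n, n-1, ..., 1, locate i in Q, remove the corresponding corner cell from P, and reverse-bump its entry up through P; the value ejected from row 1 is w(i).

So w = 3 2 1 4 5.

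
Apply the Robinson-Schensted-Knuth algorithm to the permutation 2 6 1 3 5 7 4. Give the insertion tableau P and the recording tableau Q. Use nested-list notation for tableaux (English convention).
P = [[1, 3, 4, 7], [2, 5], [6]], Q = [[1, 2, 5, 6], [3, 4], [7]]

Insert each entry of the permutation into P by Schensted row insertion, recording in Q the position of each new cell.

Insert 2: appended to row 1. P = [[2]], Q = [[1]].
Insert 6: appended to row 1. P = [[2, 6]], Q = [[1, 2]].
Insert 1: 1 bumps 2 from row 1; 2 starts row 2. P = [[1, 6], [2]], Q = [[1, 2], [3]].
Insert 3: 3 bumps 6 from row 1; 6 appends to row 2. P = [[1, 3], [2, 6]], Q = [[1, 2], [3, 4]].
Insert 5: appended to row 1. P = [[1, 3, 5], [2, 6]], Q = [[1, 2, 5], [3, 4]].
Insert 7: appended to row 1. P = [[1, 3, 5, 7], [2, 6]], Q = [[1, 2, 5, 6], [3, 4]].
Insert 4: 4 bumps 5 from row 1; 5 bumps 6 from row 2; 6 starts row 3. P = [[1, 3, 4, 7], [2, 5], [6]], Q = [[1, 2, 5, 6], [3, 4], [7]].

So P = [[1, 3, 4, 7], [2, 5], [6]], Q = [[1, 2, 5, 6], [3, 4], [7]].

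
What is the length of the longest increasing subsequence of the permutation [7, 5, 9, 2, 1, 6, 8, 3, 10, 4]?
4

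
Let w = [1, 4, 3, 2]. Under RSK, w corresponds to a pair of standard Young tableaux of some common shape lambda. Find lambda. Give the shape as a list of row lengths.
Row-insert each entry into an empty tableau.

After inserting 1: P = [[1]].
After inserting 4: P = [[1, 4]].
After inserting 3: P = [[1, 3], [4]].
After inserting 2: P = [[1, 2], [3], [4]].

The final insertion tableau P = [[1, 2], [3], [4]] has shape [2, 1, 1].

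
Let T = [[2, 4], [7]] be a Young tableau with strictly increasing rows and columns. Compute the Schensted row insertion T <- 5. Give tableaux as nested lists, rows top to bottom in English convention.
5 is larger than every entry of row 1, so it is appended to row 1. The new tableau is [[2, 4, 5], [7]].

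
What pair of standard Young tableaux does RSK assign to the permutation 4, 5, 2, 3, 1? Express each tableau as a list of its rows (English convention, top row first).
P = [[1, 3], [2, 5], [4]], Q = [[1, 2], [3, 4], [5]]

Insert each entry of the permutation into P by Schensted row insertion, recording in Q the position of each new cell.

Insert 4: appended to row 1. P = [[4]].
Insert 5: appended to row 1. P = [[4, 5]].
Insert 2: 2 bumps 4 from row 1; 4 starts row 2. P = [[2, 5], [4]].
Insert 3: 3 bumps 5 from row 1; 5 appends to row 2. P = [[2, 3], [4, 5]].
Insert 1: 1 bumps 2 from row 1; 2 bumps 4 from row 2; 4 starts row 3. P = [[1, 3], [2, 5], [4]].

So P = [[1, 3], [2, 5], [4]], Q = [[1, 2], [3, 4], [5]].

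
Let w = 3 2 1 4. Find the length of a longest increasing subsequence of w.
2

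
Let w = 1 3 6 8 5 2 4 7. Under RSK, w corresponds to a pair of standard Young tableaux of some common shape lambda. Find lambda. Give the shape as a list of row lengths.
[4, 3, 1]

Row-insert each entry into an empty tableau.

After inserting 1: P = [[1]].
After inserting 3: P = [[1, 3]].
After inserting 6: P = [[1, 3, 6]].
After inserting 8: P = [[1, 3, 6, 8]].
After inserting 5: P = [[1, 3, 5, 8], [6]].
After inserting 2: P = [[1, 2, 5, 8], [3], [6]].
After inserting 4: P = [[1, 2, 4, 8], [3, 5], [6]].
After inserting 7: P = [[1, 2, 4, 7], [3, 5, 8], [6]].

The final insertion tableau P = [[1, 2, 4, 7], [3, 5, 8], [6]] has shape [4, 3, 1].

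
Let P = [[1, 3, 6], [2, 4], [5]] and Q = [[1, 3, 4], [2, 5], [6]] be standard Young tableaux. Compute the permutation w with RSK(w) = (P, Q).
Reverse the RSK construction: for i from n down to 1, find the cell of Q containing i, remove the entry at that cell from P, and reverse-bump it up through P; the value ejected from row 1 is w(i).

Step i=6: Q has 6 at row 3, column 1; remove 5 from row 3 of P and reverse-bump: 5 enters row 2 and ejects 4; 4 enters row 1 and ejects 3. So w(6) = 3. P is now [[1, 4, 6], [2, 5]].
Step i=5: Q has 5 at row 2, column 2; remove 5 from row 2 of P and reverse-bump: 5 enters row 1 and ejects 4. So w(5) = 4. P is now [[1, 5, 6], [2]].
Step i=4: Q has 4 at row 1, column 3; remove that cell from P, ejecting 6. So w(4) = 6. P is now [[1, 5], [2]].
Step i=3: Q has 3 at row 1, column 2; remove that cell from P, ejecting 5. So w(3) = 5. P is now [[1], [2]].
Step i=2: Q has 2 at row 2, column 1; remove 2 from row 2 of P and reverse-bump: 2 enters row 1 and ejects 1. So w(2) = 1. P is now [[2]].
Step i=1: Q has 1 at row 1, column 1; remove that cell from P, ejecting 2. So w(1) = 2. P is now [].

So w = 2 1 5 6 4 3.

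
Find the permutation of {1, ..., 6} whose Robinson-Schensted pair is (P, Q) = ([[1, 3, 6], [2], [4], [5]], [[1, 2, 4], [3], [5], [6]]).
2 5 4 6 3 1

Reverse RSK: for i = n, n-1, ..., 1, locate i in Q, remove the corresponding corner cell from P, and reverse-bump its entry up through P; the value ejected from row 1 is w(i).

So w = 2 5 4 6 3 1.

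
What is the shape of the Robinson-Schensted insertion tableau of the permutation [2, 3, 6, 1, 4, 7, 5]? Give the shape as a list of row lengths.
RSK row insertion gives P = [[1, 3, 4, 5], [2, 6, 7]], which has shape [4, 3].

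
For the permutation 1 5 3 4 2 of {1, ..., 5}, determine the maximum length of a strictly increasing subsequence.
3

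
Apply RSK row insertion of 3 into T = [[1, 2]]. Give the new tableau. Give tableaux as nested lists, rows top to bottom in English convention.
3 is larger than every entry of row 1, so it is appended to row 1. The new tableau is [[1, 2, 3]].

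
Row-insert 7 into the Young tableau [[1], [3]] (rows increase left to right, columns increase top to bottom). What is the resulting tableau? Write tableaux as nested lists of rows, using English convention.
7 is larger than every entry of row 1, so it is appended to row 1. The new tableau is [[1, 7], [3]].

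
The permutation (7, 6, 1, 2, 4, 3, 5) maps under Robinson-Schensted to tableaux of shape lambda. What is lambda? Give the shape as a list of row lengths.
[4, 1, 1, 1]

Row-insert each entry into an empty tableau.

After inserting 7: P = [[7]].
After inserting 6: P = [[6], [7]].
After inserting 1: P = [[1], [6], [7]].
After inserting 2: P = [[1, 2], [6], [7]].
After inserting 4: P = [[1, 2, 4], [6], [7]].
After inserting 3: P = [[1, 2, 3], [4], [6], [7]].
After inserting 5: P = [[1, 2, 3, 5], [4], [6], [7]].

The final insertion tableau P = [[1, 2, 3, 5], [4], [6], [7]] has shape [4, 1, 1, 1].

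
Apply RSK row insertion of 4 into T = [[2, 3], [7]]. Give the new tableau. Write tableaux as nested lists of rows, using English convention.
4 is larger than every entry of row 1, so it is appended to row 1. The new tableau is [[2, 3, 4], [7]].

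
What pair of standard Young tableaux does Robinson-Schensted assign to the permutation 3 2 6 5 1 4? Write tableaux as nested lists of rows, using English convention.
Insert each entry of the permutation into P by Schensted row insertion, recording in Q the position of each new cell.

Insert 3: appended to row 1. P = [[3]].
Insert 2: 2 bumps 3 from row 1; 3 starts row 2. P = [[2], [3]].
Insert 6: appended to row 1. P = [[2, 6], [3]].
Insert 5: 5 bumps 6 from row 1; 6 appends to row 2. P = [[2, 5], [3, 6]].
Insert 1: 1 bumps 2 from row 1; 2 bumps 3 from row 2; 3 starts row 3. P = [[1, 5], [2, 6], [3]].
Insert 4: 4 bumps 5 from row 1; 5 bumps 6 from row 2; 6 appends to row 3. P = [[1, 4], [2, 5], [3, 6]].

So P = [[1, 4], [2, 5], [3, 6]], Q = [[1, 3], [2, 4], [5, 6]].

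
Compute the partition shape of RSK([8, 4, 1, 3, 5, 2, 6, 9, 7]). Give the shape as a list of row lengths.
RSK row insertion gives P = [[1, 2, 5, 6, 7], [3, 9], [4], [8]], which has shape [5, 2, 1, 1].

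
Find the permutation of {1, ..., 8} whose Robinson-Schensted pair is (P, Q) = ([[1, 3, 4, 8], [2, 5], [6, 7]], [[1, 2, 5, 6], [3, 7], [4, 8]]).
2 6 3 1 7 8 5 4

Reverse the RSK construction: for i from n down to 1, find the cell of Q containing i, remove the entry at that cell from P, and reverse-bump it up through P; the value ejected from row 1 is w(i).

Step i=8: Q has 8 at row 3, column 2; remove 7 from row 3 of P and reverse-bump: 7 enters row 2 and ejects 5; 5 enters row 1 and ejects 4. So w(8) = 4. P is now [[1, 3, 5, 8], [2, 7], [6]].
Step i=7: Q has 7 at row 2, column 2; remove 7 from row 2 of P and reverse-bump: 7 enters row 1 and ejects 5. So w(7) = 5. P is now [[1, 3, 7, 8], [2], [6]].
Step i=6: Q has 6 at row 1, column 4; remove that cell from P, ejecting 8. So w(6) = 8. P is now [[1, 3, 7], [2], [6]].
Step i=5: Q has 5 at row 1, column 3; remove that cell from P, ejecting 7. So w(5) = 7. P is now [[1, 3], [2], [6]].
Step i=4: Q has 4 at row 3, column 1; remove 6 from row 3 of P and reverse-bump: 6 enters row 2 and ejects 2; 2 enters row 1 and ejects 1. So w(4) = 1. P is now [[2, 3], [6]].
Step i=3: Q has 3 at row 2, column 1; remove 6 from row 2 of P and reverse-bump: 6 enters row 1 and ejects 3. So w(3) = 3. P is now [[2, 6]].
Step i=2: Q has 2 at row 1, column 2; remove that cell from P, ejecting 6. So w(2) = 6. P is now [[2]].
Step i=1: Q has 1 at row 1, column 1; remove that cell from P, ejecting 2. So w(1) = 2. P is now [].

So w = 2 6 3 1 7 8 5 4.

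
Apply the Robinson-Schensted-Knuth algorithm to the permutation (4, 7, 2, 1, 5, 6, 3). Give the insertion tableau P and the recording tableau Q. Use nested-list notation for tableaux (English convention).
P = [[1, 3, 6], [2, 5], [4, 7]], Q = [[1, 2, 6], [3, 5], [4, 7]]

Insert each entry of the permutation into P by Schensted row insertion, recording in Q the position of each new cell.

After inserting 4: P = [[4]].
After inserting 7: P = [[4, 7]].
After inserting 2: P = [[2, 7], [4]].
After inserting 1: P = [[1, 7], [2], [4]].
After inserting 5: P = [[1, 5], [2, 7], [4]].
After inserting 6: P = [[1, 5, 6], [2, 7], [4]].
After inserting 3: P = [[1, 3, 6], [2, 5], [4, 7]].

So P = [[1, 3, 6], [2, 5], [4, 7]], Q = [[1, 2, 6], [3, 5], [4, 7]].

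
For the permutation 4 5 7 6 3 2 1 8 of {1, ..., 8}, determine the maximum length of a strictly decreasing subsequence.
5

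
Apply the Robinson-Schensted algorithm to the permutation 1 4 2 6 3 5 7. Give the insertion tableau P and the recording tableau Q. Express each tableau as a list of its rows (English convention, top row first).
P = [[1, 2, 3, 5, 7], [4, 6]], Q = [[1, 2, 4, 6, 7], [3, 5]]

Insert each entry of the permutation into P by Schensted row insertion, recording in Q the position of each new cell.

Insert 1: appended to row 1. P = [[1]].
Insert 4: appended to row 1. P = [[1, 4]].
Insert 2: 2 bumps 4 from row 1; 4 starts row 2. P = [[1, 2], [4]].
Insert 6: appended to row 1. P = [[1, 2, 6], [4]].
Insert 3: 3 bumps 6 from row 1; 6 appends to row 2. P = [[1, 2, 3], [4, 6]].
Insert 5: appended to row 1. P = [[1, 2, 3, 5], [4, 6]].
Insert 7: appended to row 1. P = [[1, 2, 3, 5, 7], [4, 6]].

So P = [[1, 2, 3, 5, 7], [4, 6]], Q = [[1, 2, 4, 6, 7], [3, 5]].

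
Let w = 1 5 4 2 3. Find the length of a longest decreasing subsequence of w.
3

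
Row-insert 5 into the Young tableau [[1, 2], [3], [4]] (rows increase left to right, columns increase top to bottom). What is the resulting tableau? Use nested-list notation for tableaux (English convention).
5 is larger than every entry of row 1, so it is appended to row 1. The new tableau is [[1, 2, 5], [3], [4]].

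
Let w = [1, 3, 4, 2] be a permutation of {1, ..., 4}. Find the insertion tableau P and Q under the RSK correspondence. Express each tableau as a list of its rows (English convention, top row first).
P = [[1, 2, 4], [3]], Q = [[1, 2, 3], [4]]

Insert each entry of the permutation into P by Schensted row insertion, recording in Q the position of each new cell.

Insert 1: appended to row 1. P = [[1]].
Insert 3: appended to row 1. P = [[1, 3]].
Insert 4: appended to row 1. P = [[1, 3, 4]].
Insert 2: 2 bumps 3 from row 1; 3 starts row 2. P = [[1, 2, 4], [3]].

So P = [[1, 2, 4], [3]], Q = [[1, 2, 3], [4]].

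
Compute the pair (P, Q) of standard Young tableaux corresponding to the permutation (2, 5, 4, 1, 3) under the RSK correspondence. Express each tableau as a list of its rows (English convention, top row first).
Insert each entry of the permutation into P by Schensted row insertion, recording in Q the position of each new cell.

Insert 2: appended to row 1. P = [[2]].
Insert 5: appended to row 1. P = [[2, 5]].
Insert 4: 4 bumps 5 from row 1; 5 starts row 2. P = [[2, 4], [5]].
Insert 1: 1 bumps 2 from row 1; 2 bumps 5 from row 2; 5 starts row 3. P = [[1, 4], [2], [5]].
Insert 3: 3 bumps 4 from row 1; 4 appends to row 2. P = [[1, 3], [2, 4], [5]].

So P = [[1, 3], [2, 4], [5]], Q = [[1, 2], [3, 5], [4]].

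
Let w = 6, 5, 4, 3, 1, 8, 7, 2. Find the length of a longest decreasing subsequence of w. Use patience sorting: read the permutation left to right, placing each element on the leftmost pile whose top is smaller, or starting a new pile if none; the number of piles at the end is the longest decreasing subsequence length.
5

6: new pile. tops = [6]
5: new pile. tops = [6, 5]
4: new pile. tops = [6, 5, 4]
3: new pile. tops = [6, 5, 4, 3]
1: new pile. tops = [6, 5, 4, 3, 1]
8: onto pile 1 (replacing 6). tops = [8, 5, 4, 3, 1]
7: onto pile 2 (replacing 5). tops = [8, 7, 4, 3, 1]
2: onto pile 5 (replacing 1). tops = [8, 7, 4, 3, 2]

5 piles, so the longest decreasing subsequence has length 5.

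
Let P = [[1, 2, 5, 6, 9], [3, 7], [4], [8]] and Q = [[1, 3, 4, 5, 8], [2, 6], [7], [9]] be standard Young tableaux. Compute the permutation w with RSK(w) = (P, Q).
Reverse the RSK construction: for i from n down to 1, find the cell of Q containing i, remove the entry at that cell from P, and reverse-bump it up through P; the value ejected from row 1 is w(i).

Step i=9: Q has 9 at row 4, column 1; remove 8 from row 4 of P and reverse-bump: 8 enters row 3 and ejects 4; 4 enters row 2 and ejects 3; 3 enters row 1 and ejects 2. So w(9) = 2. P is now [[1, 3, 5, 6, 9], [4, 7], [8]].
Step i=8: Q has 8 at row 1, column 5; remove that cell from P, ejecting 9. So w(8) = 9. P is now [[1, 3, 5, 6], [4, 7], [8]].
Step i=7: Q has 7 at row 3, column 1; remove 8 from row 3 of P and reverse-bump: 8 enters row 2 and ejects 7; 7 enters row 1 and ejects 6. So w(7) = 6. P is now [[1, 3, 5, 7], [4, 8]].
Step i=6: Q has 6 at row 2, column 2; remove 8 from row 2 of P and reverse-bump: 8 enters row 1 and ejects 7. So w(6) = 7. P is now [[1, 3, 5, 8], [4]].
Step i=5: Q has 5 at row 1, column 4; remove that cell from P, ejecting 8. So w(5) = 8. P is now [[1, 3, 5], [4]].
Step i=4: Q has 4 at row 1, column 3; remove that cell from P, ejecting 5. So w(4) = 5. P is now [[1, 3], [4]].
Step i=3: Q has 3 at row 1, column 2; remove that cell from P, ejecting 3. So w(3) = 3. P is now [[1], [4]].
Step i=2: Q has 2 at row 2, column 1; remove 4 from row 2 of P and reverse-bump: 4 enters row 1 and ejects 1. So w(2) = 1. P is now [[4]].
Step i=1: Q has 1 at row 1, column 1; remove that cell from P, ejecting 4. So w(1) = 4. P is now [].

So w = 4 1 3 5 8 7 6 9 2.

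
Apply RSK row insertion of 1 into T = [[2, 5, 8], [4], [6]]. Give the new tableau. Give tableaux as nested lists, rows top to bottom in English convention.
[[1, 5, 8], [2], [4], [6]]

In row 1, 1 replaces 2 (the leftmost entry greater than 1); 2 is bumped to row 2. In row 2, 2 replaces 4 (the leftmost entry greater than 2); 4 is bumped to row 3. In row 3, 4 replaces 6 (the leftmost entry greater than 4); 6 is bumped to row 4. 6 starts a new row 4. The new tableau is [[1, 5, 8], [2], [4], [6]].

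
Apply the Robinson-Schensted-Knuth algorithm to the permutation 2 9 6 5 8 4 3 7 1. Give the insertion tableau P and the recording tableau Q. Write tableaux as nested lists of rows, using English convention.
Insert each entry of the permutation into P by Schensted row insertion, recording in Q the position of each new cell.

Insert 2: appended to row 1. P = [[2]], Q = [[1]].
Insert 9: appended to row 1. P = [[2, 9]], Q = [[1, 2]].
Insert 6: 6 bumps 9 from row 1; 9 starts row 2. P = [[2, 6], [9]], Q = [[1, 2], [3]].
Insert 5: 5 bumps 6 from row 1; 6 bumps 9 from row 2; 9 starts row 3. P = [[2, 5], [6], [9]], Q = [[1, 2], [3], [4]].
Insert 8: appended to row 1. P = [[2, 5, 8], [6], [9]], Q = [[1, 2, 5], [3], [4]].
Insert 4: 4 bumps 5 from row 1; 5 bumps 6 from row 2; 6 bumps 9 from row 3; 9 starts row 4. P = [[2, 4, 8], [5], [6], [9]], Q = [[1, 2, 5], [3], [4], [6]].
Insert 3: 3 bumps 4 from row 1; 4 bumps 5 from row 2; 5 bumps 6 from row 3; 6 bumps 9 from row 4; 9 starts row 5. P = [[2, 3, 8], [4], [5], [6], [9]], Q = [[1, 2, 5], [3], [4], [6], [7]].
Insert 7: 7 bumps 8 from row 1; 8 appends to row 2. P = [[2, 3, 7], [4, 8], [5], [6], [9]], Q = [[1, 2, 5], [3, 8], [4], [6], [7]].
Insert 1: 1 bumps 2 from row 1; 2 bumps 4 from row 2; 4 bumps 5 from row 3; 5 bumps 6 from row 4; 6 bumps 9 from row 5; 9 starts row 6. P = [[1, 3, 7], [2, 8], [4], [5], [6], [9]], Q = [[1, 2, 5], [3, 8], [4], [6], [7], [9]].

So P = [[1, 3, 7], [2, 8], [4], [5], [6], [9]], Q = [[1, 2, 5], [3, 8], [4], [6], [7], [9]].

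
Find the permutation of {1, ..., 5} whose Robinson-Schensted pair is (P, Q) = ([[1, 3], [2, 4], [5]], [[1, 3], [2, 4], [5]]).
2 1 5 4 3

Reverse the RSK construction: for i from n down to 1, find the cell of Q containing i, remove the entry at that cell from P, and reverse-bump it up through P; the value ejected from row 1 is w(i).

Step i=5: Q has 5 at row 3, column 1; remove 5 from row 3 of P and reverse-bump: 5 enters row 2 and ejects 4; 4 enters row 1 and ejects 3. So w(5) = 3. P is now [[1, 4], [2, 5]].
Step i=4: Q has 4 at row 2, column 2; remove 5 from row 2 of P and reverse-bump: 5 enters row 1 and ejects 4. So w(4) = 4. P is now [[1, 5], [2]].
Step i=3: Q has 3 at row 1, column 2; remove that cell from P, ejecting 5. So w(3) = 5. P is now [[1], [2]].
Step i=2: Q has 2 at row 2, column 1; remove 2 from row 2 of P and reverse-bump: 2 enters row 1 and ejects 1. So w(2) = 1. P is now [[2]].
Step i=1: Q has 1 at row 1, column 1; remove that cell from P, ejecting 2. So w(1) = 2. P is now [].

So w = 2 1 5 4 3.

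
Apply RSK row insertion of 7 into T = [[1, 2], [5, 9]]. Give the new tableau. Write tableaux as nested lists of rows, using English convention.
[[1, 2, 7], [5, 9]]

7 is larger than every entry of row 1, so it is appended to row 1. The new tableau is [[1, 2, 7], [5, 9]].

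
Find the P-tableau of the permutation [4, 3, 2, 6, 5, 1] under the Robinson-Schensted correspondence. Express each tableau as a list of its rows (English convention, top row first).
P = [[1, 5], [2, 6], [3], [4]]

Insert 4: appended to row 1. P = [[4]].
Insert 3: 3 bumps 4 from row 1; 4 starts row 2. P = [[3], [4]].
Insert 2: 2 bumps 3 from row 1; 3 bumps 4 from row 2; 4 starts row 3. P = [[2], [3], [4]].
Insert 6: appended to row 1. P = [[2, 6], [3], [4]].
Insert 5: 5 bumps 6 from row 1; 6 appends to row 2. P = [[2, 5], [3, 6], [4]].
Insert 1: 1 bumps 2 from row 1; 2 bumps 3 from row 2; 3 bumps 4 from row 3; 4 starts row 4. P = [[1, 5], [2, 6], [3], [4]].

So P = [[1, 5], [2, 6], [3], [4]].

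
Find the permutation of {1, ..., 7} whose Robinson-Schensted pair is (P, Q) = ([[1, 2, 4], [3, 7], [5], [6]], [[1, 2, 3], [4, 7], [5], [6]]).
1 6 7 5 3 2 4

Reverse the RSK construction: for i from n down to 1, find the cell of Q containing i, remove the entry at that cell from P, and reverse-bump it up through P; the value ejected from row 1 is w(i).

Step i=7: Q has 7 at row 2, column 2; remove 7 from row 2 of P and reverse-bump: 7 enters row 1 and ejects 4. So w(7) = 4. P is now [[1, 2, 7], [3], [5], [6]].
Step i=6: Q has 6 at row 4, column 1; remove 6 from row 4 of P and reverse-bump: 6 enters row 3 and ejects 5; 5 enters row 2 and ejects 3; 3 enters row 1 and ejects 2. So w(6) = 2. P is now [[1, 3, 7], [5], [6]].
Step i=5: Q has 5 at row 3, column 1; remove 6 from row 3 of P and reverse-bump: 6 enters row 2 and ejects 5; 5 enters row 1 and ejects 3. So w(5) = 3. P is now [[1, 5, 7], [6]].
Step i=4: Q has 4 at row 2, column 1; remove 6 from row 2 of P and reverse-bump: 6 enters row 1 and ejects 5. So w(4) = 5. P is now [[1, 6, 7]].
Step i=3: Q has 3 at row 1, column 3; remove that cell from P, ejecting 7. So w(3) = 7. P is now [[1, 6]].
Step i=2: Q has 2 at row 1, column 2; remove that cell from P, ejecting 6. So w(2) = 6. P is now [[1]].
Step i=1: Q has 1 at row 1, column 1; remove that cell from P, ejecting 1. So w(1) = 1. P is now [].

So w = 1 6 7 5 3 2 4.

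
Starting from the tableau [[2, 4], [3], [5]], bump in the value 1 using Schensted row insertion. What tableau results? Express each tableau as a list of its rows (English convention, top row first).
[[1, 4], [2], [3], [5]]

In row 1, 1 replaces 2 (the leftmost entry greater than 1); 2 is bumped to row 2. In row 2, 2 replaces 3 (the leftmost entry greater than 2); 3 is bumped to row 3. In row 3, 3 replaces 5 (the leftmost entry greater than 3); 5 is bumped to row 4. 5 starts a new row 4. The new tableau is [[1, 4], [2], [3], [5]].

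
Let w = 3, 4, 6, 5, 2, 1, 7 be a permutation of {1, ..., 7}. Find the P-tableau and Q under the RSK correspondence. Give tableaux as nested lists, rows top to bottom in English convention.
P = [[1, 4, 5, 7], [2], [3], [6]], Q = [[1, 2, 3, 7], [4], [5], [6]]

Insert each entry of the permutation into P by Schensted row insertion, recording in Q the position of each new cell.

Insert 3: appended to row 1. P = [[3]], Q = [[1]].
Insert 4: appended to row 1. P = [[3, 4]], Q = [[1, 2]].
Insert 6: appended to row 1. P = [[3, 4, 6]], Q = [[1, 2, 3]].
Insert 5: 5 bumps 6 from row 1; 6 starts row 2. P = [[3, 4, 5], [6]], Q = [[1, 2, 3], [4]].
Insert 2: 2 bumps 3 from row 1; 3 bumps 6 from row 2; 6 starts row 3. P = [[2, 4, 5], [3], [6]], Q = [[1, 2, 3], [4], [5]].
Insert 1: 1 bumps 2 from row 1; 2 bumps 3 from row 2; 3 bumps 6 from row 3; 6 starts row 4. P = [[1, 4, 5], [2], [3], [6]], Q = [[1, 2, 3], [4], [5], [6]].
Insert 7: appended to row 1. P = [[1, 4, 5, 7], [2], [3], [6]], Q = [[1, 2, 3, 7], [4], [5], [6]].

So P = [[1, 4, 5, 7], [2], [3], [6]], Q = [[1, 2, 3, 7], [4], [5], [6]].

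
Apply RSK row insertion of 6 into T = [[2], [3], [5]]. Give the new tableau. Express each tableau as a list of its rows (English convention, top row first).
[[2, 6], [3], [5]]

6 is larger than every entry of row 1, so it is appended to row 1. The new tableau is [[2, 6], [3], [5]].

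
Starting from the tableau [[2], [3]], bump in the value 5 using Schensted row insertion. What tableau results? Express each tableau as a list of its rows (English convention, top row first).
[[2, 5], [3]]

5 is larger than every entry of row 1, so it is appended to row 1. The new tableau is [[2, 5], [3]].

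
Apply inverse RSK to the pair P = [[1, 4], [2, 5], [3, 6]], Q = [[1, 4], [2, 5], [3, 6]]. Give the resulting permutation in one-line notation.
3 2 1 6 5 4

Reverse the RSK construction: for i from n down to 1, find the cell of Q containing i, remove the entry at that cell from P, and reverse-bump it up through P; the value ejected from row 1 is w(i).

Step i=6: Q has 6 at row 3, column 2; remove 6 from row 3 of P and reverse-bump: 6 enters row 2 and ejects 5; 5 enters row 1 and ejects 4. So w(6) = 4. P is now [[1, 5], [2, 6], [3]].
Step i=5: Q has 5 at row 2, column 2; remove 6 from row 2 of P and reverse-bump: 6 enters row 1 and ejects 5. So w(5) = 5. P is now [[1, 6], [2], [3]].
Step i=4: Q has 4 at row 1, column 2; remove that cell from P, ejecting 6. So w(4) = 6. P is now [[1], [2], [3]].
Step i=3: Q has 3 at row 3, column 1; remove 3 from row 3 of P and reverse-bump: 3 enters row 2 and ejects 2; 2 enters row 1 and ejects 1. So w(3) = 1. P is now [[2], [3]].
Step i=2: Q has 2 at row 2, column 1; remove 3 from row 2 of P and reverse-bump: 3 enters row 1 and ejects 2. So w(2) = 2. P is now [[3]].
Step i=1: Q has 1 at row 1, column 1; remove that cell from P, ejecting 3. So w(1) = 3. P is now [].

So w = 3 2 1 6 5 4.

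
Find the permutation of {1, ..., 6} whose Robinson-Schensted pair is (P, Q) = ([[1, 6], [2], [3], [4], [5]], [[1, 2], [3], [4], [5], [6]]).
Reverse the RSK construction: for i from n down to 1, find the cell of Q containing i, remove the entry at that cell from P, and reverse-bump it up through P; the value ejected from row 1 is w(i).

Step i=6: Q has 6 at row 5, column 1; remove 5 from row 5 of P and reverse-bump: 5 enters row 4 and ejects 4; 4 enters row 3 and ejects 3; 3 enters row 2 and ejects 2; 2 enters row 1 and ejects 1. So w(6) = 1. P is now [[2, 6], [3], [4], [5]].
Step i=5: Q has 5 at row 4, column 1; remove 5 from row 4 of P and reverse-bump: 5 enters row 3 and ejects 4; 4 enters row 2 and ejects 3; 3 enters row 1 and ejects 2. So w(5) = 2. P is now [[3, 6], [4], [5]].
Step i=4: Q has 4 at row 3, column 1; remove 5 from row 3 of P and reverse-bump: 5 enters row 2 and ejects 4; 4 enters row 1 and ejects 3. So w(4) = 3. P is now [[4, 6], [5]].
Step i=3: Q has 3 at row 2, column 1; remove 5 from row 2 of P and reverse-bump: 5 enters row 1 and ejects 4. So w(3) = 4. P is now [[5, 6]].
Step i=2: Q has 2 at row 1, column 2; remove that cell from P, ejecting 6. So w(2) = 6. P is now [[5]].
Step i=1: Q has 1 at row 1, column 1; remove that cell from P, ejecting 5. So w(1) = 5. P is now [].

So w = 5 6 4 3 2 1.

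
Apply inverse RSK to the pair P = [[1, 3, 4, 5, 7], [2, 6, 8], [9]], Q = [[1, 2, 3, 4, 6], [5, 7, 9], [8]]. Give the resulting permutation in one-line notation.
2 3 4 6 1 9 8 5 7

Reverse RSK: for i = n, n-1, ..., 1, locate i in Q, remove the corresponding corner cell from P, and reverse-bump its entry up through P; the value ejected from row 1 is w(i).

So w = 2 3 4 6 1 9 8 5 7.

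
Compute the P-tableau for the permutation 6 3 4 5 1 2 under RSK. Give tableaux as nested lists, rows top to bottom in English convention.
Insert 6: appended to row 1. P = [[6]].
Insert 3: 3 bumps 6 from row 1; 6 starts row 2. P = [[3], [6]].
Insert 4: appended to row 1. P = [[3, 4], [6]].
Insert 5: appended to row 1. P = [[3, 4, 5], [6]].
Insert 1: 1 bumps 3 from row 1; 3 bumps 6 from row 2; 6 starts row 3. P = [[1, 4, 5], [3], [6]].
Insert 2: 2 bumps 4 from row 1; 4 appends to row 2. P = [[1, 2, 5], [3, 4], [6]].

So P = [[1, 2, 5], [3, 4], [6]].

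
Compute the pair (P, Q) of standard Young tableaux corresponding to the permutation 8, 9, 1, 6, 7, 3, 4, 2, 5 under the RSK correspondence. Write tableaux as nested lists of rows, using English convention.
P = [[1, 2, 4, 5], [3, 7], [6, 9], [8]], Q = [[1, 2, 5, 9], [3, 4], [6, 7], [8]]

Insert each entry of the permutation into P by Schensted row insertion, recording in Q the position of each new cell.

Insert 8: appended to row 1. P = [[8]].
Insert 9: appended to row 1. P = [[8, 9]].
Insert 1: 1 bumps 8 from row 1; 8 starts row 2. P = [[1, 9], [8]].
Insert 6: 6 bumps 9 from row 1; 9 appends to row 2. P = [[1, 6], [8, 9]].
Insert 7: appended to row 1. P = [[1, 6, 7], [8, 9]].
Insert 3: 3 bumps 6 from row 1; 6 bumps 8 from row 2; 8 starts row 3. P = [[1, 3, 7], [6, 9], [8]].
Insert 4: 4 bumps 7 from row 1; 7 bumps 9 from row 2; 9 appends to row 3. P = [[1, 3, 4], [6, 7], [8, 9]].
Insert 2: 2 bumps 3 from row 1; 3 bumps 6 from row 2; 6 bumps 8 from row 3; 8 starts row 4. P = [[1, 2, 4], [3, 7], [6, 9], [8]].
Insert 5: appended to row 1. P = [[1, 2, 4, 5], [3, 7], [6, 9], [8]].

So P = [[1, 2, 4, 5], [3, 7], [6, 9], [8]], Q = [[1, 2, 5, 9], [3, 4], [6, 7], [8]].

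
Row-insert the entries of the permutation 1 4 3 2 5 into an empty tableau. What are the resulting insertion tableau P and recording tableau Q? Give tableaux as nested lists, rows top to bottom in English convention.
Insert each entry of the permutation into P by Schensted row insertion, recording in Q the position of each new cell.

After inserting 1: P = [[1]].
After inserting 4: P = [[1, 4]].
After inserting 3: P = [[1, 3], [4]].
After inserting 2: P = [[1, 2], [3], [4]].
After inserting 5: P = [[1, 2, 5], [3], [4]].

So P = [[1, 2, 5], [3], [4]], Q = [[1, 2, 5], [3], [4]].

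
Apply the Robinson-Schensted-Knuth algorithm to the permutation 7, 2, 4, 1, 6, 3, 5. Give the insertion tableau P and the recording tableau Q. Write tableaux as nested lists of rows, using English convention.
Insert each entry of the permutation into P by Schensted row insertion, recording in Q the position of each new cell.

Insert 7: appended to row 1. P = [[7]].
Insert 2: 2 bumps 7 from row 1; 7 starts row 2. P = [[2], [7]].
Insert 4: appended to row 1. P = [[2, 4], [7]].
Insert 1: 1 bumps 2 from row 1; 2 bumps 7 from row 2; 7 starts row 3. P = [[1, 4], [2], [7]].
Insert 6: appended to row 1. P = [[1, 4, 6], [2], [7]].
Insert 3: 3 bumps 4 from row 1; 4 appends to row 2. P = [[1, 3, 6], [2, 4], [7]].
Insert 5: 5 bumps 6 from row 1; 6 appends to row 2. P = [[1, 3, 5], [2, 4, 6], [7]].

So P = [[1, 3, 5], [2, 4, 6], [7]], Q = [[1, 3, 5], [2, 6, 7], [4]].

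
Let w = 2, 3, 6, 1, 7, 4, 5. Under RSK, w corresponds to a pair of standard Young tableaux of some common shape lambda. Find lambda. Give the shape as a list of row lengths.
Row-insert each entry into an empty tableau.

After inserting 2: P = [[2]].
After inserting 3: P = [[2, 3]].
After inserting 6: P = [[2, 3, 6]].
After inserting 1: P = [[1, 3, 6], [2]].
After inserting 7: P = [[1, 3, 6, 7], [2]].
After inserting 4: P = [[1, 3, 4, 7], [2, 6]].
After inserting 5: P = [[1, 3, 4, 5], [2, 6, 7]].

The final insertion tableau P = [[1, 3, 4, 5], [2, 6, 7]] has shape [4, 3].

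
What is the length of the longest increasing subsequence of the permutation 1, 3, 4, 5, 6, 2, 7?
6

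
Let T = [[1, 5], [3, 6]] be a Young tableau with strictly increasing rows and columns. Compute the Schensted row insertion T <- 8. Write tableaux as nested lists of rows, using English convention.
8 is larger than every entry of row 1, so it is appended to row 1. The new tableau is [[1, 5, 8], [3, 6]].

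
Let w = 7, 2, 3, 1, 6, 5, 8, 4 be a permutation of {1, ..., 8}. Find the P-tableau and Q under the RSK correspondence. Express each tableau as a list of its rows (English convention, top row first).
P = [[1, 3, 4, 8], [2, 5], [6], [7]], Q = [[1, 3, 5, 7], [2, 6], [4], [8]]

Insert each entry of the permutation into P by Schensted row insertion, recording in Q the position of each new cell.

Insert 7: appended to row 1. P = [[7]], Q = [[1]].
Insert 2: 2 bumps 7 from row 1; 7 starts row 2. P = [[2], [7]], Q = [[1], [2]].
Insert 3: appended to row 1. P = [[2, 3], [7]], Q = [[1, 3], [2]].
Insert 1: 1 bumps 2 from row 1; 2 bumps 7 from row 2; 7 starts row 3. P = [[1, 3], [2], [7]], Q = [[1, 3], [2], [4]].
Insert 6: appended to row 1. P = [[1, 3, 6], [2], [7]], Q = [[1, 3, 5], [2], [4]].
Insert 5: 5 bumps 6 from row 1; 6 appends to row 2. P = [[1, 3, 5], [2, 6], [7]], Q = [[1, 3, 5], [2, 6], [4]].
Insert 8: appended to row 1. P = [[1, 3, 5, 8], [2, 6], [7]], Q = [[1, 3, 5, 7], [2, 6], [4]].
Insert 4: 4 bumps 5 from row 1; 5 bumps 6 from row 2; 6 bumps 7 from row 3; 7 starts row 4. P = [[1, 3, 4, 8], [2, 5], [6], [7]], Q = [[1, 3, 5, 7], [2, 6], [4], [8]].

So P = [[1, 3, 4, 8], [2, 5], [6], [7]], Q = [[1, 3, 5, 7], [2, 6], [4], [8]].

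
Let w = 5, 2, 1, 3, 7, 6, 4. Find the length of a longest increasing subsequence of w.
3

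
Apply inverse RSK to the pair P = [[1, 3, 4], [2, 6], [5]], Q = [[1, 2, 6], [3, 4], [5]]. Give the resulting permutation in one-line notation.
5 6 2 3 1 4

Reverse the RSK construction: for i from n down to 1, find the cell of Q containing i, remove the entry at that cell from P, and reverse-bump it up through P; the value ejected from row 1 is w(i).

Step i=6: Q has 6 at row 1, column 3; remove that cell from P, ejecting 4. So w(6) = 4. P is now [[1, 3], [2, 6], [5]].
Step i=5: Q has 5 at row 3, column 1; remove 5 from row 3 of P and reverse-bump: 5 enters row 2 and ejects 2; 2 enters row 1 and ejects 1. So w(5) = 1. P is now [[2, 3], [5, 6]].
Step i=4: Q has 4 at row 2, column 2; remove 6 from row 2 of P and reverse-bump: 6 enters row 1 and ejects 3. So w(4) = 3. P is now [[2, 6], [5]].
Step i=3: Q has 3 at row 2, column 1; remove 5 from row 2 of P and reverse-bump: 5 enters row 1 and ejects 2. So w(3) = 2. P is now [[5, 6]].
Step i=2: Q has 2 at row 1, column 2; remove that cell from P, ejecting 6. So w(2) = 6. P is now [[5]].
Step i=1: Q has 1 at row 1, column 1; remove that cell from P, ejecting 5. So w(1) = 5. P is now [].

So w = 5 6 2 3 1 4.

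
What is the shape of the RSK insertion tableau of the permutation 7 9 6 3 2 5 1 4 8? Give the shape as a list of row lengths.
[3, 2, 2, 1, 1]

Row-insert each entry into an empty tableau.

After inserting 7: P = [[7]].
After inserting 9: P = [[7, 9]].
After inserting 6: P = [[6, 9], [7]].
After inserting 3: P = [[3, 9], [6], [7]].
After inserting 2: P = [[2, 9], [3], [6], [7]].
After inserting 5: P = [[2, 5], [3, 9], [6], [7]].
After inserting 1: P = [[1, 5], [2, 9], [3], [6], [7]].
After inserting 4: P = [[1, 4], [2, 5], [3, 9], [6], [7]].
After inserting 8: P = [[1, 4, 8], [2, 5], [3, 9], [6], [7]].

The final insertion tableau P = [[1, 4, 8], [2, 5], [3, 9], [6], [7]] has shape [3, 2, 2, 1, 1].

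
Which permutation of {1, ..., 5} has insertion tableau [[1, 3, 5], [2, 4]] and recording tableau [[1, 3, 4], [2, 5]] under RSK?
Reverse the RSK construction: for i from n down to 1, find the cell of Q containing i, remove the entry at that cell from P, and reverse-bump it up through P; the value ejected from row 1 is w(i).

Step i=5: Q has 5 at row 2, column 2; remove 4 from row 2 of P and reverse-bump: 4 enters row 1 and ejects 3. So w(5) = 3. P is now [[1, 4, 5], [2]].
Step i=4: Q has 4 at row 1, column 3; remove that cell from P, ejecting 5. So w(4) = 5. P is now [[1, 4], [2]].
Step i=3: Q has 3 at row 1, column 2; remove that cell from P, ejecting 4. So w(3) = 4. P is now [[1], [2]].
Step i=2: Q has 2 at row 2, column 1; remove 2 from row 2 of P and reverse-bump: 2 enters row 1 and ejects 1. So w(2) = 1. P is now [[2]].
Step i=1: Q has 1 at row 1, column 1; remove that cell from P, ejecting 2. So w(1) = 2. P is now [].

So w = 2 1 4 5 3.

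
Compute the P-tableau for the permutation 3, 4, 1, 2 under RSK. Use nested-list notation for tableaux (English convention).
Insert 3: appended to row 1. P = [[3]].
Insert 4: appended to row 1. P = [[3, 4]].
Insert 1: 1 bumps 3 from row 1; 3 starts row 2. P = [[1, 4], [3]].
Insert 2: 2 bumps 4 from row 1; 4 appends to row 2. P = [[1, 2], [3, 4]].

So P = [[1, 2], [3, 4]].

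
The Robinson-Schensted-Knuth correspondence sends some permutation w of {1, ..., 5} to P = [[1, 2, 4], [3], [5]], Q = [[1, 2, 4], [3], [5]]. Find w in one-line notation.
1 5 3 4 2

Reverse the RSK construction: for i from n down to 1, find the cell of Q containing i, remove the entry at that cell from P, and reverse-bump it up through P; the value ejected from row 1 is w(i).

Step i=5: Q has 5 at row 3, column 1; remove 5 from row 3 of P and reverse-bump: 5 enters row 2 and ejects 3; 3 enters row 1 and ejects 2. So w(5) = 2. P is now [[1, 3, 4], [5]].
Step i=4: Q has 4 at row 1, column 3; remove that cell from P, ejecting 4. So w(4) = 4. P is now [[1, 3], [5]].
Step i=3: Q has 3 at row 2, column 1; remove 5 from row 2 of P and reverse-bump: 5 enters row 1 and ejects 3. So w(3) = 3. P is now [[1, 5]].
Step i=2: Q has 2 at row 1, column 2; remove that cell from P, ejecting 5. So w(2) = 5. P is now [[1]].
Step i=1: Q has 1 at row 1, column 1; remove that cell from P, ejecting 1. So w(1) = 1. P is now [].

So w = 1 5 3 4 2.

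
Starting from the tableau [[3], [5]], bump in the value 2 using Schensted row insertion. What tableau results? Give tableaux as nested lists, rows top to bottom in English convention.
In row 1, 2 replaces 3 (the leftmost entry greater than 2); 3 is bumped to row 2. In row 2, 3 replaces 5 (the leftmost entry greater than 3); 5 is bumped to row 3. 5 starts a new row 3. The new tableau is [[2], [3], [5]].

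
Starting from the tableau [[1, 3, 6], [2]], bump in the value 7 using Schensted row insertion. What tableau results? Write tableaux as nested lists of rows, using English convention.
7 is larger than every entry of row 1, so it is appended to row 1. The new tableau is [[1, 3, 6, 7], [2]].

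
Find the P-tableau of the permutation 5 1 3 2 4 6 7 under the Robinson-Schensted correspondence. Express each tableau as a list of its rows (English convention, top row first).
Insert 5: appended to row 1. P = [[5]].
Insert 1: 1 bumps 5 from row 1; 5 starts row 2. P = [[1], [5]].
Insert 3: appended to row 1. P = [[1, 3], [5]].
Insert 2: 2 bumps 3 from row 1; 3 bumps 5 from row 2; 5 starts row 3. P = [[1, 2], [3], [5]].
Insert 4: appended to row 1. P = [[1, 2, 4], [3], [5]].
Insert 6: appended to row 1. P = [[1, 2, 4, 6], [3], [5]].
Insert 7: appended to row 1. P = [[1, 2, 4, 6, 7], [3], [5]].

So P = [[1, 2, 4, 6, 7], [3], [5]].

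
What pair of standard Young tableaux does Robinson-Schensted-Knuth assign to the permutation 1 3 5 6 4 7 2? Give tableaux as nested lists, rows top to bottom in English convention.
P = [[1, 2, 4, 6, 7], [3], [5]], Q = [[1, 2, 3, 4, 6], [5], [7]]

Insert each entry of the permutation into P by Schensted row insertion, recording in Q the position of each new cell.

Insert 1: appended to row 1. P = [[1]].
Insert 3: appended to row 1. P = [[1, 3]].
Insert 5: appended to row 1. P = [[1, 3, 5]].
Insert 6: appended to row 1. P = [[1, 3, 5, 6]].
Insert 4: 4 bumps 5 from row 1; 5 starts row 2. P = [[1, 3, 4, 6], [5]].
Insert 7: appended to row 1. P = [[1, 3, 4, 6, 7], [5]].
Insert 2: 2 bumps 3 from row 1; 3 bumps 5 from row 2; 5 starts row 3. P = [[1, 2, 4, 6, 7], [3], [5]].

So P = [[1, 2, 4, 6, 7], [3], [5]], Q = [[1, 2, 3, 4, 6], [5], [7]].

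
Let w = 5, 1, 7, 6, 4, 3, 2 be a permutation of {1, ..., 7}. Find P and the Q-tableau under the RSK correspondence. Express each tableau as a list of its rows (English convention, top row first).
P = [[1, 2], [3, 6], [4], [5], [7]], Q = [[1, 3], [2, 4], [5], [6], [7]]

Insert each entry of the permutation into P by Schensted row insertion, recording in Q the position of each new cell.

Insert 5: appended to row 1. P = [[5]].
Insert 1: 1 bumps 5 from row 1; 5 starts row 2. P = [[1], [5]].
Insert 7: appended to row 1. P = [[1, 7], [5]].
Insert 6: 6 bumps 7 from row 1; 7 appends to row 2. P = [[1, 6], [5, 7]].
Insert 4: 4 bumps 6 from row 1; 6 bumps 7 from row 2; 7 starts row 3. P = [[1, 4], [5, 6], [7]].
Insert 3: 3 bumps 4 from row 1; 4 bumps 5 from row 2; 5 bumps 7 from row 3; 7 starts row 4. P = [[1, 3], [4, 6], [5], [7]].
Insert 2: 2 bumps 3 from row 1; 3 bumps 4 from row 2; 4 bumps 5 from row 3; 5 bumps 7 from row 4; 7 starts row 5. P = [[1, 2], [3, 6], [4], [5], [7]].

So P = [[1, 2], [3, 6], [4], [5], [7]], Q = [[1, 3], [2, 4], [5], [6], [7]].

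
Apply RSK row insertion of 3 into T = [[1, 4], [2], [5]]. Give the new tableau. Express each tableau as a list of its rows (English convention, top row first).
[[1, 3], [2, 4], [5]]

In row 1, 3 replaces 4 (the leftmost entry greater than 3); 4 is bumped to row 2. 4 is appended to row 2. The new tableau is [[1, 3], [2, 4], [5]].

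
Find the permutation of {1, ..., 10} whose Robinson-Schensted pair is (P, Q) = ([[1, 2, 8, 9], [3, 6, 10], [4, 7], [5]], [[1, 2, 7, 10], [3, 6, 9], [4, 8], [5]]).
5 7 4 3 1 6 10 2 8 9

Reverse RSK: for i = n, n-1, ..., 1, locate i in Q, remove the corresponding corner cell from P, and reverse-bump its entry up through P; the value ejected from row 1 is w(i).

So w = 5 7 4 3 1 6 10 2 8 9.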